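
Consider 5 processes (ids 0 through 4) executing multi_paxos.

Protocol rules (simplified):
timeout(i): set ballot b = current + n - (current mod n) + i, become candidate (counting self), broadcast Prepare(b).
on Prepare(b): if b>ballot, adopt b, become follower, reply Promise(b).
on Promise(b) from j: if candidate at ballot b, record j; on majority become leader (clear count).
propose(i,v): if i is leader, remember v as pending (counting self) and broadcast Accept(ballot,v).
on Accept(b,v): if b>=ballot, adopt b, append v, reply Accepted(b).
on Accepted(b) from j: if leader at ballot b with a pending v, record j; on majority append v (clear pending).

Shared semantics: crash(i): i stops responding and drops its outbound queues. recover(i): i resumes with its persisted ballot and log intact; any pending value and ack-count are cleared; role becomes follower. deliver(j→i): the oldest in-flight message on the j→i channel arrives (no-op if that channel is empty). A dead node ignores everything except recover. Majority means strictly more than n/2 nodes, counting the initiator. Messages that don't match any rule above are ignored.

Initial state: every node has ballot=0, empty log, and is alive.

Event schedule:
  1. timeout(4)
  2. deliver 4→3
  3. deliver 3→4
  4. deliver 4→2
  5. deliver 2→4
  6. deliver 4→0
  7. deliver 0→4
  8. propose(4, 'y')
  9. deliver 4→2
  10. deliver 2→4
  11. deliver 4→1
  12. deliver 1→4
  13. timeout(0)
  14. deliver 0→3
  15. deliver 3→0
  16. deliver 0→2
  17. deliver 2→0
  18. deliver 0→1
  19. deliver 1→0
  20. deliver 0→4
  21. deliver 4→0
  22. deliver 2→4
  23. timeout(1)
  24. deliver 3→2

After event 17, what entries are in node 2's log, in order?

after 1 — timeout(4): n4:cand/b9/[-]
after 2 — deliver 4→3: n3:foll/b9/[-]
after 3 — deliver 3→4: ·
after 4 — deliver 4→2: n2:foll/b9/[-]
after 5 — deliver 2→4: n4:lead/b9/[-]
after 6 — deliver 4→0: n0:foll/b9/[-]
after 7 — deliver 0→4: ·
after 8 — propose(4,'y'): ·
after 9 — deliver 4→2: n2:foll/b9/[y]
after 10 — deliver 2→4: ·
after 11 — deliver 4→1: n1:foll/b9/[-]
after 12 — deliver 1→4: ·
after 13 — timeout(0): n0:cand/b10/[-]
after 14 — deliver 0→3: n3:foll/b10/[-]
after 15 — deliver 3→0: ·
after 16 — deliver 0→2: n2:foll/b10/[y]
after 17 — deliver 2→0: n0:lead/b10/[-]

y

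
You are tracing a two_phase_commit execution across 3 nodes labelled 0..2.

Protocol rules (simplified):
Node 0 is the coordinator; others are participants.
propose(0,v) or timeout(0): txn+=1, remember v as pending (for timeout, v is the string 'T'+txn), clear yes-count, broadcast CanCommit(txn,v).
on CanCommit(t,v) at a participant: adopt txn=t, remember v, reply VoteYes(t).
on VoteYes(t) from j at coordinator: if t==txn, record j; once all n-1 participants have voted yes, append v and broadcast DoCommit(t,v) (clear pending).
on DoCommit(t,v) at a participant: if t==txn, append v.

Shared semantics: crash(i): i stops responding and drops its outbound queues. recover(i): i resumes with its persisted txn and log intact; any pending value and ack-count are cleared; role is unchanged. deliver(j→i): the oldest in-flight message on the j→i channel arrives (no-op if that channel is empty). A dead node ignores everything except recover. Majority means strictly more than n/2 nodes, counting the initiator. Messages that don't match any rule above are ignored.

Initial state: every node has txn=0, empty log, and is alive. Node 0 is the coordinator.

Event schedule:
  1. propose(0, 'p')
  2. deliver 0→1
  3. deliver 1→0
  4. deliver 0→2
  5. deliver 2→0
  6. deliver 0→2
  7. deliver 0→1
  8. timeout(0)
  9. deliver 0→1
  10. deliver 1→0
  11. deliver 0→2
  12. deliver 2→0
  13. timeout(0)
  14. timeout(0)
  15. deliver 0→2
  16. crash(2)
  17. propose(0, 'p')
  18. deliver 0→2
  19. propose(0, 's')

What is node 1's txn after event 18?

1. propose(0,'p'):  <0:coor t1 ->
2. deliver 0→1:  <1:part t1 ->
3. deliver 1→0:  nop
4. deliver 0→2:  <2:part t1 ->
5. deliver 2→0:  <0:coor t1 p>
6. deliver 0→2:  <2:part t1 p>
7. deliver 0→1:  <1:part t1 p>
8. timeout(0):  <0:coor t2 p>
9. deliver 0→1:  <1:part t2 p>
10. deliver 1→0:  nop
11. deliver 0→2:  <2:part t2 p>
12. deliver 2→0:  <0:coor t2 p,T2>
13. timeout(0):  <0:coor t3 p,T2>
14. timeout(0):  <0:coor t4 p,T2>
15. deliver 0→2:  <2:part t2 p,T2>
16. crash(2):  <2:✗part t2 p,T2>
17. propose(0,'p'):  <0:coor t5 p,T2>
18. deliver 0→2:  nop

2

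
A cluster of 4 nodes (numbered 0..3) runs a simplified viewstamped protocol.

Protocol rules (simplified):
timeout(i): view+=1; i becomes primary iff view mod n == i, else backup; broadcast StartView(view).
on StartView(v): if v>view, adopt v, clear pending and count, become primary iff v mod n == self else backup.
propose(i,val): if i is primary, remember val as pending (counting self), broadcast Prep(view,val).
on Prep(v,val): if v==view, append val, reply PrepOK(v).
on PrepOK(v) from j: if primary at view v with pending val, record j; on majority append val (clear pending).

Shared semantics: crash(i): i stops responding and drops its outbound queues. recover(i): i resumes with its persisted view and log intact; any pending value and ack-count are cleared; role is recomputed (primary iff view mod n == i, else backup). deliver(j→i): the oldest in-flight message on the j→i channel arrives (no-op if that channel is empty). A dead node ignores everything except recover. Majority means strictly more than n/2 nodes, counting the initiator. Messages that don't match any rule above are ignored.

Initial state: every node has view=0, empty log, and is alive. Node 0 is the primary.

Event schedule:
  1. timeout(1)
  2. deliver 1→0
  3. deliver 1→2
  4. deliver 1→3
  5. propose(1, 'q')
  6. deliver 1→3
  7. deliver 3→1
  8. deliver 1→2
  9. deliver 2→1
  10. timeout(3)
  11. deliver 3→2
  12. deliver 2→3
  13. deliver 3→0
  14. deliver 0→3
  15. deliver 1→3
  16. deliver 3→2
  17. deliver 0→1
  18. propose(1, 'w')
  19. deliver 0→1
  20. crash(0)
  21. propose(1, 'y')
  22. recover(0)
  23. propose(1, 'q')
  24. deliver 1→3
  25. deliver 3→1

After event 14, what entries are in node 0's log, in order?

1. timeout(1):  <1:prim v1 ->
2. deliver 1→0:  <0:back v1 ->
3. deliver 1→2:  <2:back v1 ->
4. deliver 1→3:  <3:back v1 ->
5. propose(1,'q'):  nop
6. deliver 1→3:  <3:back v1 q>
7. deliver 3→1:  nop
8. deliver 1→2:  <2:back v1 q>
9. deliver 2→1:  <1:prim v1 q>
10. timeout(3):  <3:back v2 q>
11. deliver 3→2:  <2:prim v2 q>
12. deliver 2→3:  nop
13. deliver 3→0:  <0:back v2 ->
14. deliver 0→3:  nop

empty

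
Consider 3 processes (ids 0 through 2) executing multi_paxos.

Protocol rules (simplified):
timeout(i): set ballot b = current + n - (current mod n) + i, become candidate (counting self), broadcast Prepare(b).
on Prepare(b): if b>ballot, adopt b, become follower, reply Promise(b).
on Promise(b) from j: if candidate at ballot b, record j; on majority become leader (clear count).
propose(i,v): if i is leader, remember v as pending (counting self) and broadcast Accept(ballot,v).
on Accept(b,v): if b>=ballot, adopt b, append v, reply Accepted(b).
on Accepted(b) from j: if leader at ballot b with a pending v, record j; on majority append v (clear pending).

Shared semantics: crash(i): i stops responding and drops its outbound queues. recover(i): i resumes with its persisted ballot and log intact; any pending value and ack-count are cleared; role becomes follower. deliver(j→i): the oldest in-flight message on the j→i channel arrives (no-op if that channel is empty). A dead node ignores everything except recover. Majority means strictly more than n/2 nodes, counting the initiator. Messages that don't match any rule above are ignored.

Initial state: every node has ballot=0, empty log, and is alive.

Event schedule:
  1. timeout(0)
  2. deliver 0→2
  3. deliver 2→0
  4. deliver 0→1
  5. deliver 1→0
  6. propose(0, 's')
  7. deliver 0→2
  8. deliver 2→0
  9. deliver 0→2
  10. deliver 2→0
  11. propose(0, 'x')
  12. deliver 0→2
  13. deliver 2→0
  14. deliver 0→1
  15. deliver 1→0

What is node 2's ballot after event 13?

3

[1] timeout(0) → N0(cand b3 [-])
[2] deliver 0→2 → N2(foll b3 [-])
[3] deliver 2→0 → N0(lead b3 [-])
[4] deliver 0→1 → N1(foll b3 [-])
[5] deliver 1→0 → ∅
[6] propose(0,'s') → ∅
[7] deliver 0→2 → N2(foll b3 [s])
[8] deliver 2→0 → N0(lead b3 [s])
[9] deliver 0→2 → ∅
[10] deliver 2→0 → ∅
[11] propose(0,'x') → ∅
[12] deliver 0→2 → N2(foll b3 [s,x])
[13] deliver 2→0 → N0(lead b3 [s,x])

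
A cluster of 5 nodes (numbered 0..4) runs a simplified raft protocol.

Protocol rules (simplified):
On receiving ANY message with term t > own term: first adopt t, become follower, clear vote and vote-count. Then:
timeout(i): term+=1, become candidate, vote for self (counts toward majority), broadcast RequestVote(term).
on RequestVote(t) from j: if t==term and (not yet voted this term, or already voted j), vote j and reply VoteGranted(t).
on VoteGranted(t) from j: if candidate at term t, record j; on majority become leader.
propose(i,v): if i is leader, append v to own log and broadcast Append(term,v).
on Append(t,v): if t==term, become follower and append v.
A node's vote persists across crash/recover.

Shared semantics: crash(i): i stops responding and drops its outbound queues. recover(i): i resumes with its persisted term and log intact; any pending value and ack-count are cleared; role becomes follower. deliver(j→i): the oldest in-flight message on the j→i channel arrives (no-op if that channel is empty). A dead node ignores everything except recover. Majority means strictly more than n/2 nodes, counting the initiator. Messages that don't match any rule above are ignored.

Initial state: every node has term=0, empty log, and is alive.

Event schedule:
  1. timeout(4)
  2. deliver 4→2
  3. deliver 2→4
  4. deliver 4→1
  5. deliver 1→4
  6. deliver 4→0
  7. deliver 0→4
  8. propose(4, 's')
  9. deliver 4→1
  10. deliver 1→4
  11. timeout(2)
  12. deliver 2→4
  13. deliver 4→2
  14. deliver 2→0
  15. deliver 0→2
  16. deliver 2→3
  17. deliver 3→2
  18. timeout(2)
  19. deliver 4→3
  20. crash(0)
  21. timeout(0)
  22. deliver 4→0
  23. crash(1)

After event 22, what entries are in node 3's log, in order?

step 1 timeout(4): 4={cand,t=1,log=-}
step 2 deliver 4→2: 2={foll,t=1,log=-}
step 3 deliver 2→4: —
step 4 deliver 4→1: 1={foll,t=1,log=-}
step 5 deliver 1→4: 4={lead,t=1,log=-}
step 6 deliver 4→0: 0={foll,t=1,log=-}
step 7 deliver 0→4: —
step 8 propose(4,'s'): 4={lead,t=1,log=s}
step 9 deliver 4→1: 1={foll,t=1,log=s}
step 10 deliver 1→4: —
step 11 timeout(2): 2={cand,t=2,log=-}
step 12 deliver 2→4: 4={foll,t=2,log=s}
step 13 deliver 4→2: —
step 14 deliver 2→0: 0={foll,t=2,log=-}
step 15 deliver 0→2: —
step 16 deliver 2→3: 3={foll,t=2,log=-}
step 17 deliver 3→2: 2={lead,t=2,log=-}
step 18 timeout(2): 2={cand,t=3,log=-}
step 19 deliver 4→3: —
step 20 crash(0): 0={✗foll,t=2,log=-}
step 21 timeout(0): —
step 22 deliver 4→0: —

empty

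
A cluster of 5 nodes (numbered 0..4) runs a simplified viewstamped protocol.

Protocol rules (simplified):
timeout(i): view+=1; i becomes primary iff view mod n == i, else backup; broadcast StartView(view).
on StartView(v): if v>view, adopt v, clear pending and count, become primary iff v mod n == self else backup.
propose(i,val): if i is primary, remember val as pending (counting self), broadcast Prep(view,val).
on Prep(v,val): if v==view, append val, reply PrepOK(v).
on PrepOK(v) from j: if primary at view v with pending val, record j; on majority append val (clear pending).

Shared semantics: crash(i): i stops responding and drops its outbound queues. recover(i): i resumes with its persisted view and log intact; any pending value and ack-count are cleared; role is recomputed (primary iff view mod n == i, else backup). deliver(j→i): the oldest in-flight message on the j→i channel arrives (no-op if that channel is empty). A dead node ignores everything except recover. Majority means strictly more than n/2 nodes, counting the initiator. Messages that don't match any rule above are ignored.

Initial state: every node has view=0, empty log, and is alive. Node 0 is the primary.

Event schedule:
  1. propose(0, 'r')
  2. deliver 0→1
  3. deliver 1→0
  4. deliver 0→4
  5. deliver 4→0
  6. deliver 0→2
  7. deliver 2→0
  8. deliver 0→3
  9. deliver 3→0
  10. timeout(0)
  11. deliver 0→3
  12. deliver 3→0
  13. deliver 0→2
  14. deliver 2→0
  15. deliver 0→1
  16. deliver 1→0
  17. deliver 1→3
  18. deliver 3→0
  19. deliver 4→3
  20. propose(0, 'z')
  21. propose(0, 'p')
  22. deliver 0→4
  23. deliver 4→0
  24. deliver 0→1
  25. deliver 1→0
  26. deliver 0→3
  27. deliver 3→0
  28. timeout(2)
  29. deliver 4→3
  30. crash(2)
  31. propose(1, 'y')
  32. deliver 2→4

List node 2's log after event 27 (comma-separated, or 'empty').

r

step 1 propose(0,'r'): —
step 2 deliver 0→1: 1={back,v=0,log=r}
step 3 deliver 1→0: —
step 4 deliver 0→4: 4={back,v=0,log=r}
step 5 deliver 4→0: 0={prim,v=0,log=r}
step 6 deliver 0→2: 2={back,v=0,log=r}
step 7 deliver 2→0: —
step 8 deliver 0→3: 3={back,v=0,log=r}
step 9 deliver 3→0: —
step 10 timeout(0): 0={back,v=1,log=r}
step 11 deliver 0→3: 3={back,v=1,log=r}
step 12 deliver 3→0: —
step 13 deliver 0→2: 2={back,v=1,log=r}
step 14 deliver 2→0: —
step 15 deliver 0→1: 1={prim,v=1,log=r}
step 16 deliver 1→0: —
step 17 deliver 1→3: —
step 18 deliver 3→0: —
step 19 deliver 4→3: —
step 20 propose(0,'z'): —
step 21 propose(0,'p'): —
step 22 deliver 0→4: 4={back,v=1,log=r}
step 23 deliver 4→0: —
step 24 deliver 0→1: —
step 25 deliver 1→0: —
step 26 deliver 0→3: —
step 27 deliver 3→0: —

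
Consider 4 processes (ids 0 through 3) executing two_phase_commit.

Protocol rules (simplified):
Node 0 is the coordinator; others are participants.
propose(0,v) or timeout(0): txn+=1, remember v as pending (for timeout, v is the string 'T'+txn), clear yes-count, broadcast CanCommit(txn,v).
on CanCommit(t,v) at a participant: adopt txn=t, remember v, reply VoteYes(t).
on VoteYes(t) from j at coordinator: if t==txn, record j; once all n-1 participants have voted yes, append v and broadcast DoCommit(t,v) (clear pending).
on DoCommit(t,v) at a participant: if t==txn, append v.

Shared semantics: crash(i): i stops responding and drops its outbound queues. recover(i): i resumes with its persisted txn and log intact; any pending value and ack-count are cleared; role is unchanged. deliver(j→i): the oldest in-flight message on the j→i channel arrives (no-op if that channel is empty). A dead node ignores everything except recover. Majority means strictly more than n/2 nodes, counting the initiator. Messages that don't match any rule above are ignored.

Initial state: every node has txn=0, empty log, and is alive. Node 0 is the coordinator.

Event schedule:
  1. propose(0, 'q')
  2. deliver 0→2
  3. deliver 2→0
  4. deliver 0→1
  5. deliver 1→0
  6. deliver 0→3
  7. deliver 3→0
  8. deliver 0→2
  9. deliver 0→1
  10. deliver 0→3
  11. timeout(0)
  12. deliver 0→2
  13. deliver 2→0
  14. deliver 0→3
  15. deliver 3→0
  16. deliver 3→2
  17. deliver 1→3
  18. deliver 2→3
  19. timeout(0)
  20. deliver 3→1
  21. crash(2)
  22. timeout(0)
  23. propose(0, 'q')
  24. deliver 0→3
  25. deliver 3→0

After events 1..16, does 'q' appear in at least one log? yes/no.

yes

[1] propose(0,'q') → N0(coor t1 [-])
[2] deliver 0→2 → N2(part t1 [-])
[3] deliver 2→0 → ∅
[4] deliver 0→1 → N1(part t1 [-])
[5] deliver 1→0 → ∅
[6] deliver 0→3 → N3(part t1 [-])
[7] deliver 3→0 → N0(coor t1 [q])
[8] deliver 0→2 → N2(part t1 [q])
[9] deliver 0→1 → N1(part t1 [q])
[10] deliver 0→3 → N3(part t1 [q])
[11] timeout(0) → N0(coor t2 [q])
[12] deliver 0→2 → N2(part t2 [q])
[13] deliver 2→0 → ∅
[14] deliver 0→3 → N3(part t2 [q])
[15] deliver 3→0 → ∅
[16] deliver 3→2 → ∅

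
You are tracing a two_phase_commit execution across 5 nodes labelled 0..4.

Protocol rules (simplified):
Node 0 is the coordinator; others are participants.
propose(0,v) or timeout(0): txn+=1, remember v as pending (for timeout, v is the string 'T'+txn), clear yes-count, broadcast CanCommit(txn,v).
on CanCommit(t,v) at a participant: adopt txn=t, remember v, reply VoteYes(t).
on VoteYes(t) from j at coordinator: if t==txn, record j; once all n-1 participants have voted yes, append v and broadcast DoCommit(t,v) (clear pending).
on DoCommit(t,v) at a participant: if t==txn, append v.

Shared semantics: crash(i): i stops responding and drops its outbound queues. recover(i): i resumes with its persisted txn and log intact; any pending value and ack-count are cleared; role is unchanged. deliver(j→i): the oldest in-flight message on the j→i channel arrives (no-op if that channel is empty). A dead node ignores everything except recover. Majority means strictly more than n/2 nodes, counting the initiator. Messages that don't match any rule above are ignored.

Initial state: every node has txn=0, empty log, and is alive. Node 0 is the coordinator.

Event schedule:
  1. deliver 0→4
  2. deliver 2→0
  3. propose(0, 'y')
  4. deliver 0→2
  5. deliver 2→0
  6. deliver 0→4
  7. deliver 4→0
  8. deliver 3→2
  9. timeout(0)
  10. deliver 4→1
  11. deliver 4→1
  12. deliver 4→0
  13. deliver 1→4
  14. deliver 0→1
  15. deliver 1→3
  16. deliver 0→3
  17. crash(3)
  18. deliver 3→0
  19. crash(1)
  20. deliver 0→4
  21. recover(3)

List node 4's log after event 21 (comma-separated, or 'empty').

empty

e1 deliver 0→4: ·
e2 deliver 2→0: ·
e3 propose(0,'y'): 0[coor,t=1,-]
e4 deliver 0→2: 2[part,t=1,-]
e5 deliver 2→0: ·
e6 deliver 0→4: 4[part,t=1,-]
e7 deliver 4→0: ·
e8 deliver 3→2: ·
e9 timeout(0): 0[coor,t=2,-]
e10 deliver 4→1: ·
e11 deliver 4→1: ·
e12 deliver 4→0: ·
e13 deliver 1→4: ·
e14 deliver 0→1: 1[part,t=1,-]
e15 deliver 1→3: ·
e16 deliver 0→3: 3[part,t=1,-]
e17 crash(3): 3[✗part,t=1,-]
e18 deliver 3→0: ·
e19 crash(1): 1[✗part,t=1,-]
e20 deliver 0→4: 4[part,t=2,-]
e21 recover(3): 3[part,t=1,-]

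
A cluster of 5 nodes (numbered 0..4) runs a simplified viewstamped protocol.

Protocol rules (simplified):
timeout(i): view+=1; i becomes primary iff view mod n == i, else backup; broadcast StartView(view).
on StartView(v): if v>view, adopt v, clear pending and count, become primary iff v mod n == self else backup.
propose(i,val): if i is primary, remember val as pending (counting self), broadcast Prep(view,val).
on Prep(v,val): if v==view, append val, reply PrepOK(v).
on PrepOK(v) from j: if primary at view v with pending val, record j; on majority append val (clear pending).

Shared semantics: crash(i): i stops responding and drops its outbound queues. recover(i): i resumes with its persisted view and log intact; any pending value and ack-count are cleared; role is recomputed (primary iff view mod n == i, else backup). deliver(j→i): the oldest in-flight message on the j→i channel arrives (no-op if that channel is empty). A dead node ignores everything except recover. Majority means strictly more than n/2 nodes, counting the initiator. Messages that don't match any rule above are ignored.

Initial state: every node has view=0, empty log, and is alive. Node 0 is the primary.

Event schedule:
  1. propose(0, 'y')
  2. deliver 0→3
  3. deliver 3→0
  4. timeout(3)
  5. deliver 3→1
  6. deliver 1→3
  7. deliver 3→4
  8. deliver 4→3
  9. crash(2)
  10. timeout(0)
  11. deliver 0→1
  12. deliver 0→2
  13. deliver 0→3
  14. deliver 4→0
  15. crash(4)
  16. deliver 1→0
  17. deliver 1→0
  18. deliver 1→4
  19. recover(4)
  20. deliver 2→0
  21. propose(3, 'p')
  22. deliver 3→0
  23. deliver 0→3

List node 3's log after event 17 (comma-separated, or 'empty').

[1] propose(0,'y') → ∅
[2] deliver 0→3 → N3(back v0 [y])
[3] deliver 3→0 → ∅
[4] timeout(3) → N3(back v1 [y])
[5] deliver 3→1 → N1(prim v1 [-])
[6] deliver 1→3 → ∅
[7] deliver 3→4 → N4(back v1 [-])
[8] deliver 4→3 → ∅
[9] crash(2) → N2(✗back v0 [-])
[10] timeout(0) → N0(back v1 [-])
[11] deliver 0→1 → ∅
[12] deliver 0→2 → ∅
[13] deliver 0→3 → ∅
[14] deliver 4→0 → ∅
[15] crash(4) → N4(✗back v1 [-])
[16] deliver 1→0 → ∅
[17] deliver 1→0 → ∅

y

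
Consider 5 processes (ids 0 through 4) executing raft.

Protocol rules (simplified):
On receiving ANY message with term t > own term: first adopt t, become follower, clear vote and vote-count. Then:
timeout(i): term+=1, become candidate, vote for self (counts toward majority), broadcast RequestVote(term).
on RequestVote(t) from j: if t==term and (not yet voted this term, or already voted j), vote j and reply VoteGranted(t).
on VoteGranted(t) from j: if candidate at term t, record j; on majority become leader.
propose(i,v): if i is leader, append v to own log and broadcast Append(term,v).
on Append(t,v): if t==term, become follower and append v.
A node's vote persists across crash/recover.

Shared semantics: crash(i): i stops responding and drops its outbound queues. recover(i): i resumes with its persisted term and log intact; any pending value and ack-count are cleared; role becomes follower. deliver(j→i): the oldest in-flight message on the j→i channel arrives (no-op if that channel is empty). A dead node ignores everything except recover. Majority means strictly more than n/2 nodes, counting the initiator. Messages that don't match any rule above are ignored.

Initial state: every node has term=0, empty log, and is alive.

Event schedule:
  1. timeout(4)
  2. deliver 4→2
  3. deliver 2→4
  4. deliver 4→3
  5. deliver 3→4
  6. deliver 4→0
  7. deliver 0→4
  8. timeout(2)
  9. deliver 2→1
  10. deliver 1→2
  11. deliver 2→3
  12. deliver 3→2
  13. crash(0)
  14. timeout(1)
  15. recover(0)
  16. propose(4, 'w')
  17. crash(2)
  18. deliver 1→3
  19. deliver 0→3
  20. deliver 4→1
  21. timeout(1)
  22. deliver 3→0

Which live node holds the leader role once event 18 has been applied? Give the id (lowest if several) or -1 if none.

4

step 1 timeout(4): 4={cand,t=1,log=-}
step 2 deliver 4→2: 2={foll,t=1,log=-}
step 3 deliver 2→4: —
step 4 deliver 4→3: 3={foll,t=1,log=-}
step 5 deliver 3→4: 4={lead,t=1,log=-}
step 6 deliver 4→0: 0={foll,t=1,log=-}
step 7 deliver 0→4: —
step 8 timeout(2): 2={cand,t=2,log=-}
step 9 deliver 2→1: 1={foll,t=2,log=-}
step 10 deliver 1→2: —
step 11 deliver 2→3: 3={foll,t=2,log=-}
step 12 deliver 3→2: 2={lead,t=2,log=-}
step 13 crash(0): 0={✗foll,t=1,log=-}
step 14 timeout(1): 1={cand,t=3,log=-}
step 15 recover(0): 0={foll,t=1,log=-}
step 16 propose(4,'w'): 4={lead,t=1,log=w}
step 17 crash(2): 2={✗lead,t=2,log=-}
step 18 deliver 1→3: 3={foll,t=3,log=-}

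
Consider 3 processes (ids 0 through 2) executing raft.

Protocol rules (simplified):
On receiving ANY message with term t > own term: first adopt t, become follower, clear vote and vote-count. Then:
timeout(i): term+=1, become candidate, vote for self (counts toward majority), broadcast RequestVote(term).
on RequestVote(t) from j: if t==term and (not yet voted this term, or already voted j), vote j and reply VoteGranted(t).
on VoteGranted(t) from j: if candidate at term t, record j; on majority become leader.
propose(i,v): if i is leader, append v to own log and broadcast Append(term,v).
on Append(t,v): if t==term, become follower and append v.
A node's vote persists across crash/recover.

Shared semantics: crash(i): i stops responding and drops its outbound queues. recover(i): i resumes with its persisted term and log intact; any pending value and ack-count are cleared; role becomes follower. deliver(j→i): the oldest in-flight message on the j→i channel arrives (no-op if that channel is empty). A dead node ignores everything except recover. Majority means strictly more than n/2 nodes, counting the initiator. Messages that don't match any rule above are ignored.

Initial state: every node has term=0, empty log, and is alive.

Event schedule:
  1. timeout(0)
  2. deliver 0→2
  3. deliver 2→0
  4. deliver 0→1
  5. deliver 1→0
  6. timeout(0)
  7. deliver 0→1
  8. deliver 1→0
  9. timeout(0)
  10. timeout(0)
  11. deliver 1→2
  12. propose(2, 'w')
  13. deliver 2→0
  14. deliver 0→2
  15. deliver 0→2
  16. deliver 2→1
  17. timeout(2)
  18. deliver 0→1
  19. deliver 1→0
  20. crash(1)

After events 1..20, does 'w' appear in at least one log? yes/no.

e1 timeout(0): 0[cand,t=1,-]
e2 deliver 0→2: 2[foll,t=1,-]
e3 deliver 2→0: 0[lead,t=1,-]
e4 deliver 0→1: 1[foll,t=1,-]
e5 deliver 1→0: ·
e6 timeout(0): 0[cand,t=2,-]
e7 deliver 0→1: 1[foll,t=2,-]
e8 deliver 1→0: 0[lead,t=2,-]
e9 timeout(0): 0[cand,t=3,-]
e10 timeout(0): 0[cand,t=4,-]
e11 deliver 1→2: ·
e12 propose(2,'w'): ·
e13 deliver 2→0: ·
e14 deliver 0→2: 2[foll,t=2,-]
e15 deliver 0→2: 2[foll,t=3,-]
e16 deliver 2→1: ·
e17 timeout(2): 2[cand,t=4,-]
e18 deliver 0→1: 1[foll,t=3,-]
e19 deliver 1→0: ·
e20 crash(1): 1[✗foll,t=3,-]

no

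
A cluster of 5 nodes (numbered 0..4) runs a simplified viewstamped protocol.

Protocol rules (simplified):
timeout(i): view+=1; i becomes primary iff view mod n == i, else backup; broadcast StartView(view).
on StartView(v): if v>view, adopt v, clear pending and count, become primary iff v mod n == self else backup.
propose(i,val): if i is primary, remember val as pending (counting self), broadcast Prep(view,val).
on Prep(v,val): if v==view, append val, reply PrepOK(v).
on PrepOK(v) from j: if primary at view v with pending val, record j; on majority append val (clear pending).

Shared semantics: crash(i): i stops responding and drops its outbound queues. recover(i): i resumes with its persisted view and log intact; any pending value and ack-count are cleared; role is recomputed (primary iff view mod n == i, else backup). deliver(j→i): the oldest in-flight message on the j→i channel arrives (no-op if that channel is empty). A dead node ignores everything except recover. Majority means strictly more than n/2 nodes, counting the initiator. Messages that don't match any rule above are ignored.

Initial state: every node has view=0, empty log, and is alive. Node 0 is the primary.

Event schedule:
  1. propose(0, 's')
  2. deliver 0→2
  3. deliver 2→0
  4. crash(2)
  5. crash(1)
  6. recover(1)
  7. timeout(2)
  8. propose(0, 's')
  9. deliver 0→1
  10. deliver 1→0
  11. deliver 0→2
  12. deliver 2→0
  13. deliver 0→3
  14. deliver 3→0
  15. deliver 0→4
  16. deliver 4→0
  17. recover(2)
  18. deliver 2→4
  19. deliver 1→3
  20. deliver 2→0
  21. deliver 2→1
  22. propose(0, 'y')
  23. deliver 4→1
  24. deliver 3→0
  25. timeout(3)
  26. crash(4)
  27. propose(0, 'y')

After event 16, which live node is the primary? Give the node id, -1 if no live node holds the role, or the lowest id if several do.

step 1 propose(0,'s'): —
step 2 deliver 0→2: 2={back,v=0,log=s}
step 3 deliver 2→0: —
step 4 crash(2): 2={✗back,v=0,log=s}
step 5 crash(1): 1={✗back,v=0,log=-}
step 6 recover(1): 1={back,v=0,log=-}
step 7 timeout(2): —
step 8 propose(0,'s'): —
step 9 deliver 0→1: 1={back,v=0,log=s}
step 10 deliver 1→0: —
step 11 deliver 0→2: —
step 12 deliver 2→0: —
step 13 deliver 0→3: 3={back,v=0,log=s}
step 14 deliver 3→0: 0={prim,v=0,log=s}
step 15 deliver 0→4: 4={back,v=0,log=s}
step 16 deliver 4→0: —

0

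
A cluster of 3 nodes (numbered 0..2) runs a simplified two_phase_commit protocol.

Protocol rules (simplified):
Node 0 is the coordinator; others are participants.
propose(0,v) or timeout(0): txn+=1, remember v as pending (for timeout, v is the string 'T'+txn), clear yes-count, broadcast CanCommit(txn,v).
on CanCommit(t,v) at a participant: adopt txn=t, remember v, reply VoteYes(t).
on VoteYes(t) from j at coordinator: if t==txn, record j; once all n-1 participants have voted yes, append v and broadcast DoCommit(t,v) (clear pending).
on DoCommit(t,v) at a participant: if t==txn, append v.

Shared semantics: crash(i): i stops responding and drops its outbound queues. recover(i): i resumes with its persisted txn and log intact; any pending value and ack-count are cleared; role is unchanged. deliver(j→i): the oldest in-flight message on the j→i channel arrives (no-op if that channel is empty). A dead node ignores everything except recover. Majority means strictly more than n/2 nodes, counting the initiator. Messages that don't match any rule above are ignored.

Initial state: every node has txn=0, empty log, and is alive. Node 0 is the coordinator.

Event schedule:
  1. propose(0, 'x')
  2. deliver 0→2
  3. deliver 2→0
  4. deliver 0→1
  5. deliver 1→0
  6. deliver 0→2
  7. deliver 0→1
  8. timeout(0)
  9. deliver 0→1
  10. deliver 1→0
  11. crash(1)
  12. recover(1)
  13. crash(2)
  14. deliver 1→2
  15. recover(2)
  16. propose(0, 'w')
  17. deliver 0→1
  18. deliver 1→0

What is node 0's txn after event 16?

e1 propose(0,'x'): 0[coor,t=1,-]
e2 deliver 0→2: 2[part,t=1,-]
e3 deliver 2→0: ·
e4 deliver 0→1: 1[part,t=1,-]
e5 deliver 1→0: 0[coor,t=1,x]
e6 deliver 0→2: 2[part,t=1,x]
e7 deliver 0→1: 1[part,t=1,x]
e8 timeout(0): 0[coor,t=2,x]
e9 deliver 0→1: 1[part,t=2,x]
e10 deliver 1→0: ·
e11 crash(1): 1[✗part,t=2,x]
e12 recover(1): 1[part,t=2,x]
e13 crash(2): 2[✗part,t=1,x]
e14 deliver 1→2: ·
e15 recover(2): 2[part,t=1,x]
e16 propose(0,'w'): 0[coor,t=3,x]

3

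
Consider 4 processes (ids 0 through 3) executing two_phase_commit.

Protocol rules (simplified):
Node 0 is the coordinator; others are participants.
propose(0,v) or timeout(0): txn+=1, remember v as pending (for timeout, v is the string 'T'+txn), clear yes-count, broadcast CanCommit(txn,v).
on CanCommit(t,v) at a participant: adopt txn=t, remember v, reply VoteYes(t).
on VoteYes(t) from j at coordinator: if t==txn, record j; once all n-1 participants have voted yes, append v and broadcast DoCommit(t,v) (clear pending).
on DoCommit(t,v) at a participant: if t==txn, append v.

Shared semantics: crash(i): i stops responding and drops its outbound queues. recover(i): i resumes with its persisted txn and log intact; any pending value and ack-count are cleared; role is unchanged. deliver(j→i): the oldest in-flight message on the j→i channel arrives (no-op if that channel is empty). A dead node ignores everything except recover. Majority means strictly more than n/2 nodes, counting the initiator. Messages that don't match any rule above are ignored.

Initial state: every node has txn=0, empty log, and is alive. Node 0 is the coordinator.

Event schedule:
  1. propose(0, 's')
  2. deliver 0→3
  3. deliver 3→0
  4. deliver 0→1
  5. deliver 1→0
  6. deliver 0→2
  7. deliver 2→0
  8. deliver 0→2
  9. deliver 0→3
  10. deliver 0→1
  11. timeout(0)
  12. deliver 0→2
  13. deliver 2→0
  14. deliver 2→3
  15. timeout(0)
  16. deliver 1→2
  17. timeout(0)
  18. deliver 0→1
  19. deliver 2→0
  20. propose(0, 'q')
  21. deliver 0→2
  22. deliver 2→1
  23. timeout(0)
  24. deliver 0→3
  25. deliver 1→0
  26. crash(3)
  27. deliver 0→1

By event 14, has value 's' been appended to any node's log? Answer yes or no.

e1 propose(0,'s'): 0[coor,t=1,-]
e2 deliver 0→3: 3[part,t=1,-]
e3 deliver 3→0: ·
e4 deliver 0→1: 1[part,t=1,-]
e5 deliver 1→0: ·
e6 deliver 0→2: 2[part,t=1,-]
e7 deliver 2→0: 0[coor,t=1,s]
e8 deliver 0→2: 2[part,t=1,s]
e9 deliver 0→3: 3[part,t=1,s]
e10 deliver 0→1: 1[part,t=1,s]
e11 timeout(0): 0[coor,t=2,s]
e12 deliver 0→2: 2[part,t=2,s]
e13 deliver 2→0: ·
e14 deliver 2→3: ·

yes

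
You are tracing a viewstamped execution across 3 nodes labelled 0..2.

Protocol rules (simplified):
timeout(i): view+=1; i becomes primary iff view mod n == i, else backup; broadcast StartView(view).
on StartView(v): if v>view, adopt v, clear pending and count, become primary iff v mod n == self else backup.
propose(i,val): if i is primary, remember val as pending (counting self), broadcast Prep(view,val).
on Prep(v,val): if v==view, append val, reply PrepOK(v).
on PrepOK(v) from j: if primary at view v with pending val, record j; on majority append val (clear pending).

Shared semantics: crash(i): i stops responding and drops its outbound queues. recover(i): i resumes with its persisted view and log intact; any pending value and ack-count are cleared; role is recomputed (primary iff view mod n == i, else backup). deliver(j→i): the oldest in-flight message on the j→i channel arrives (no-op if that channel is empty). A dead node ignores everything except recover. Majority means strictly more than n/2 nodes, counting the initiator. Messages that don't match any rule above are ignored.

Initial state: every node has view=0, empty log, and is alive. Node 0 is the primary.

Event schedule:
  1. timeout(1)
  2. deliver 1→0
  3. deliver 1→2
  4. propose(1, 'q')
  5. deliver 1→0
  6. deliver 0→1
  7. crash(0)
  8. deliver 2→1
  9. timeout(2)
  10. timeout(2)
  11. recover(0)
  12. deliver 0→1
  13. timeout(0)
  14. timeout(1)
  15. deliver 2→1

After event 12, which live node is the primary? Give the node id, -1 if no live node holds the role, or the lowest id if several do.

after 1 — timeout(1): n1:prim/v1/[-]
after 2 — deliver 1→0: n0:back/v1/[-]
after 3 — deliver 1→2: n2:back/v1/[-]
after 4 — propose(1,'q'): ·
after 5 — deliver 1→0: n0:back/v1/[q]
after 6 — deliver 0→1: n1:prim/v1/[q]
after 7 — crash(0): n0:✗back/v1/[q]
after 8 — deliver 2→1: ·
after 9 — timeout(2): n2:prim/v2/[-]
after 10 — timeout(2): n2:back/v3/[-]
after 11 — recover(0): n0:back/v1/[q]
after 12 — deliver 0→1: ·

1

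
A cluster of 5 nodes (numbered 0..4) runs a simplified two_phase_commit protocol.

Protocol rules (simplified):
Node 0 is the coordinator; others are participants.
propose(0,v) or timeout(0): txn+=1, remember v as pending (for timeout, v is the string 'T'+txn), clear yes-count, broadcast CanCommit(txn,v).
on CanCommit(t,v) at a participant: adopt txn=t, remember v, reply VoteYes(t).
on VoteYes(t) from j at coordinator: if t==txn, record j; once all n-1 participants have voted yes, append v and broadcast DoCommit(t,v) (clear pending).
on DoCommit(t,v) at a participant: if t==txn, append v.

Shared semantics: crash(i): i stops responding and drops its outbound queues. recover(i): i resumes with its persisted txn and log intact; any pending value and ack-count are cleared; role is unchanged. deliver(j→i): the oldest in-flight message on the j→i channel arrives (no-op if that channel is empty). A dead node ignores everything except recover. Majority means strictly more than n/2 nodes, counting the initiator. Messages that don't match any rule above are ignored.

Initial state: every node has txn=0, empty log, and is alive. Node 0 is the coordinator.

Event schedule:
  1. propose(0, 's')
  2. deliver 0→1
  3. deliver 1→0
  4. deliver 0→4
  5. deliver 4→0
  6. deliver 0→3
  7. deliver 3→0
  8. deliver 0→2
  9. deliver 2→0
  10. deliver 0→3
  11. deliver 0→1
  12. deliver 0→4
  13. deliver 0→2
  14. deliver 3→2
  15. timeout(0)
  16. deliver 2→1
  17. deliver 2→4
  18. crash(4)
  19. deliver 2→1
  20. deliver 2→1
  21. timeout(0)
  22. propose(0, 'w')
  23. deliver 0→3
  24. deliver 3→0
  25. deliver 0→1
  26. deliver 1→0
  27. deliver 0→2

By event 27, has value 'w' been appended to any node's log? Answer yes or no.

e1 propose(0,'s'): 0[coor,t=1,-]
e2 deliver 0→1: 1[part,t=1,-]
e3 deliver 1→0: ·
e4 deliver 0→4: 4[part,t=1,-]
e5 deliver 4→0: ·
e6 deliver 0→3: 3[part,t=1,-]
e7 deliver 3→0: ·
e8 deliver 0→2: 2[part,t=1,-]
e9 deliver 2→0: 0[coor,t=1,s]
e10 deliver 0→3: 3[part,t=1,s]
e11 deliver 0→1: 1[part,t=1,s]
e12 deliver 0→4: 4[part,t=1,s]
e13 deliver 0→2: 2[part,t=1,s]
e14 deliver 3→2: ·
e15 timeout(0): 0[coor,t=2,s]
e16 deliver 2→1: ·
e17 deliver 2→4: ·
e18 crash(4): 4[✗part,t=1,s]
e19 deliver 2→1: ·
e20 deliver 2→1: ·
e21 timeout(0): 0[coor,t=3,s]
e22 propose(0,'w'): 0[coor,t=4,s]
e23 deliver 0→3: 3[part,t=2,s]
e24 deliver 3→0: ·
e25 deliver 0→1: 1[part,t=2,s]
e26 deliver 1→0: ·
e27 deliver 0→2: 2[part,t=2,s]

no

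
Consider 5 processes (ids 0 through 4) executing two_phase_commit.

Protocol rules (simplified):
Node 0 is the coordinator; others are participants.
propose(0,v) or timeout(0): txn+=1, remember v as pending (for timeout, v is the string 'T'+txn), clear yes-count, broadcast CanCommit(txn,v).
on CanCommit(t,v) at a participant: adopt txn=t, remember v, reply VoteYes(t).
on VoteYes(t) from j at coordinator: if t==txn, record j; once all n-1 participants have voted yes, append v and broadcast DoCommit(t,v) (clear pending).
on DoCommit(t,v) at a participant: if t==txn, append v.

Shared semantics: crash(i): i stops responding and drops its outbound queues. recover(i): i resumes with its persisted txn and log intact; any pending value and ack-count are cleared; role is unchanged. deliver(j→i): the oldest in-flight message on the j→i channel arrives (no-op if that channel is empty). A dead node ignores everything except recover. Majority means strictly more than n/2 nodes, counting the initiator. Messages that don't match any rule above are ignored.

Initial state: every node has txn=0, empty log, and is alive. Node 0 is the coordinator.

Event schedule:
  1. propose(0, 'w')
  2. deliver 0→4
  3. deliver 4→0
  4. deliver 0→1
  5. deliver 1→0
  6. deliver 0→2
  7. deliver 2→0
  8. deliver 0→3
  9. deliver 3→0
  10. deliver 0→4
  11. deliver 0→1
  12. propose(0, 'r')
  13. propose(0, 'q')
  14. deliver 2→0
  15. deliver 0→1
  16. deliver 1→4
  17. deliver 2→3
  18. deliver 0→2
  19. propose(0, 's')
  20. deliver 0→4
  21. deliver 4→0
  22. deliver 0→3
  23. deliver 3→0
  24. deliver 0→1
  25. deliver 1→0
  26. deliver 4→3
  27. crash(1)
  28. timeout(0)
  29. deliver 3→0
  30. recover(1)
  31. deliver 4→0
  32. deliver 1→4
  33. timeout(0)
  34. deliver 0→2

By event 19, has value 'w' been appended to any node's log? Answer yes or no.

after 1 — propose(0,'w'): n0:coor/t1/[-]
after 2 — deliver 0→4: n4:part/t1/[-]
after 3 — deliver 4→0: ·
after 4 — deliver 0→1: n1:part/t1/[-]
after 5 — deliver 1→0: ·
after 6 — deliver 0→2: n2:part/t1/[-]
after 7 — deliver 2→0: ·
after 8 — deliver 0→3: n3:part/t1/[-]
after 9 — deliver 3→0: n0:coor/t1/[w]
after 10 — deliver 0→4: n4:part/t1/[w]
after 11 — deliver 0→1: n1:part/t1/[w]
after 12 — propose(0,'r'): n0:coor/t2/[w]
after 13 — propose(0,'q'): n0:coor/t3/[w]
after 14 — deliver 2→0: ·
after 15 — deliver 0→1: n1:part/t2/[w]
after 16 — deliver 1→4: ·
after 17 — deliver 2→3: ·
after 18 — deliver 0→2: n2:part/t1/[w]
after 19 — propose(0,'s'): n0:coor/t4/[w]

yes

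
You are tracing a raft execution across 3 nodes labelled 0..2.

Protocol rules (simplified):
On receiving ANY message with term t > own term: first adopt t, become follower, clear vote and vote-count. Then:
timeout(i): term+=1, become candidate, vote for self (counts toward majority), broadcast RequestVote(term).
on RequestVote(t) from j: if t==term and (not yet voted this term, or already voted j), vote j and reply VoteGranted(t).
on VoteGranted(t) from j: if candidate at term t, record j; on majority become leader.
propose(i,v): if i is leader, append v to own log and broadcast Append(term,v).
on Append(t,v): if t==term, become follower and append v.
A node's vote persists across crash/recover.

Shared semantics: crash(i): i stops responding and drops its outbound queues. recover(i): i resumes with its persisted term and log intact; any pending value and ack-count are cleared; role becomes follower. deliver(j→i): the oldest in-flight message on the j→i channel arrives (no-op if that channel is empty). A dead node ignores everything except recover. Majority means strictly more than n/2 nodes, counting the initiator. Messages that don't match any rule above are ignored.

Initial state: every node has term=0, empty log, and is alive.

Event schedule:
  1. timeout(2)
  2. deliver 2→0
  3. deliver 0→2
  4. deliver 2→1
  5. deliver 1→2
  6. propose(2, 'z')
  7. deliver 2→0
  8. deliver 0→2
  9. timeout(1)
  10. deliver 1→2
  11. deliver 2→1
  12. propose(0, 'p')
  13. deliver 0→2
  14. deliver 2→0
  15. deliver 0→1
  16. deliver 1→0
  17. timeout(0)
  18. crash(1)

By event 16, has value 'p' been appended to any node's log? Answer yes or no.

e1 timeout(2): 2[cand,t=1,-]
e2 deliver 2→0: 0[foll,t=1,-]
e3 deliver 0→2: 2[lead,t=1,-]
e4 deliver 2→1: 1[foll,t=1,-]
e5 deliver 1→2: ·
e6 propose(2,'z'): 2[lead,t=1,z]
e7 deliver 2→0: 0[foll,t=1,z]
e8 deliver 0→2: ·
e9 timeout(1): 1[cand,t=2,-]
e10 deliver 1→2: 2[foll,t=2,z]
e11 deliver 2→1: ·
e12 propose(0,'p'): ·
e13 deliver 0→2: ·
e14 deliver 2→0: ·
e15 deliver 0→1: ·
e16 deliver 1→0: 0[foll,t=2,z]

no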